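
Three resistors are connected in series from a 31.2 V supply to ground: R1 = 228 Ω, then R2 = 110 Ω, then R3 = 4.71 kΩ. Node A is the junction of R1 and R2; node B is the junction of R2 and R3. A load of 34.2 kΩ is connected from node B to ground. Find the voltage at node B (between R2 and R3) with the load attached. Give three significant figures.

At node B, R3 is in parallel with the load: R3‖R_L = 4140 Ω.
Below node A the resistance is R2 + (R3‖R_L) = 4250 Ω, so V_A = 31.2 × 4250/4478 = 29.61 V.
Then V_B = V_A × (R3‖R_L)/(R2 + R3‖R_L) = 29.61 × 4140/4250 = 28.8 V.

V ≈ 28.8 V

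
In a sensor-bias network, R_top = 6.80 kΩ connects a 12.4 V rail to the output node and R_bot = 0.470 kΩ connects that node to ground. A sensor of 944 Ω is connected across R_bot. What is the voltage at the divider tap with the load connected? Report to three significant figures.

V_out ≈ 0.547 V

The load sits in parallel with R_bot: R_bot‖R_L = (470 × 944) / (470 + 944) = 313.8 Ω.
V_out = 12.4 × 313.8 / (6800 + 313.8) = 12.4 × 313.8/7114 = 0.547 V.
(Unloaded it would have been 0.802 V.)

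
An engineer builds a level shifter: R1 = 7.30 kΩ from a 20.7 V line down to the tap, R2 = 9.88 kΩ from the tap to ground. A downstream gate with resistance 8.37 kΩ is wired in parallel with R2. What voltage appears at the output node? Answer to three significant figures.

The load sits in parallel with R2: R2‖R_L = (9.88 × 8.37) / (9.88 + 8.37) = 4.531 kΩ.
V_out = 20.7 × 4.531 / (7.30 + 4.531) = 20.7 × 4.531/11.83 = 7.93 V.
(Unloaded it would have been 11.9 V.)

V_out ≈ 7.93 V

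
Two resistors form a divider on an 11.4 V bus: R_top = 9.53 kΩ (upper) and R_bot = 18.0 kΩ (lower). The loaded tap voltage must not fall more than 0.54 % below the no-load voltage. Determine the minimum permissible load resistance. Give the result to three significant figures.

Output resistance R_th = R_top‖R_bot = (9.53 × 18.0)/27.53 = 6.231 kΩ.
The fractional drop is R_th/(R_th + R_L); requiring this ≤ 0.00540 gives R_L ≥ R_th(1/0.00540 − 1) = 6.231 × 184.2 = 1.15 MΩ.

R_L(min) ≈ 1.15 MΩ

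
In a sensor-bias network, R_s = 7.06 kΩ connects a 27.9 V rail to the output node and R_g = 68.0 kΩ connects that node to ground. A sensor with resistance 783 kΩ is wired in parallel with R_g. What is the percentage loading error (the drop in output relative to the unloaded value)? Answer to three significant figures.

0.810 %

The divider's output (Thévenin) resistance is R_s‖R_g = 6.396 kΩ.
Fractional drop under load = R_th/(R_th + R_L) = 6.396 / (6.396 + 783) = 0.008102.
So the output falls by 0.810 %.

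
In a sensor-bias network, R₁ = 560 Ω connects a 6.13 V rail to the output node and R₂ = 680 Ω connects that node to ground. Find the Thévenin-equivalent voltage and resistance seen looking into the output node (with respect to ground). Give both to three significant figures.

V_th is the open-circuit tap voltage: 6.13 × 680/(560 + 680) = 3.36 V.
With the supply zeroed, R₁ and R₂ appear in parallel from the tap: R_th = R₁‖R₂ = (560 × 680)/1240 = 307 Ω.

V_th = 3.36 V, R_th = 307 Ω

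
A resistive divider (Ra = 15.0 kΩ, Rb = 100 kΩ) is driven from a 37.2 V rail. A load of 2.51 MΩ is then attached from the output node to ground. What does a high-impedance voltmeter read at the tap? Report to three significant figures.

V_out ≈ 32.2 V

The load sits in parallel with Rb: Rb‖R_L = (100 × 2510) / (100 + 2510) = 96.17 kΩ.
V_out = 37.2 × 96.17 / (15.0 + 96.17) = 37.2 × 96.17/111.2 = 32.2 V.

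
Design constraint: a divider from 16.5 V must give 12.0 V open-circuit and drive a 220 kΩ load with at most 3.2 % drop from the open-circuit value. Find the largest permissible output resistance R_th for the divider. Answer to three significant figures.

R_th ≤ 7.27 kΩ

Loading drop = R_th/(R_th + R_L) ≤ 0.0320, so R_th ≤ R_L · ε/(1−ε) = 220 kΩ × 0.0320/0.9680 = 7.27 kΩ.
(Any R1, R2 with R2/(R1+R2) = 0.727 and R1‖R2 ≤ 7.27 kΩ will meet the spec.)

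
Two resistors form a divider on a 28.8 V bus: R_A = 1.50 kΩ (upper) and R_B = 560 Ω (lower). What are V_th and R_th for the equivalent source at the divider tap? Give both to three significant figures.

V_th is the open-circuit tap voltage: 28.8 × 560/(1500 + 560) = 7.83 V.
With the supply zeroed, R_A and R_B appear in parallel from the tap: R_th = R_A‖R_B = (1500 × 560)/2060 = 408 Ω.

V_th = 7.83 V, R_th = 408 Ω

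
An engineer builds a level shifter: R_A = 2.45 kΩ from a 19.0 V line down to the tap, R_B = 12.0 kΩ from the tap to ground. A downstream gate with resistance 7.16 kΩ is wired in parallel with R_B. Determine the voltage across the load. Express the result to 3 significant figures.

The load sits in parallel with R_B: R_B‖R_L = (12.0 × 7.16) / (12.0 + 7.16) = 4.484 kΩ.
V_out = 19.0 × 4.484 / (2.45 + 4.484) = 19.0 × 4.484/6.934 = 12.3 V.
(Unloaded it would have been 15.8 V.)

V_out ≈ 12.3 V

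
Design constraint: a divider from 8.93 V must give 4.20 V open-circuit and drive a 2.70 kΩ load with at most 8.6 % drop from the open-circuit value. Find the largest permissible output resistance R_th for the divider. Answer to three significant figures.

Loading drop = R_th/(R_th + R_L) ≤ 0.0860, so R_th ≤ R_L · ε/(1−ε) = 2.70 kΩ × 0.0860/0.9140 = 254 Ω.

R_th ≤ 254 Ω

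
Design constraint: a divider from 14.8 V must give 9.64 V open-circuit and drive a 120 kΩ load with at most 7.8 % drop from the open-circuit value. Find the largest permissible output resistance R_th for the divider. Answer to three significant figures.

R_th ≤ 10.2 kΩ

Loading drop = R_th/(R_th + R_L) ≤ 0.0780, so R_th ≤ R_L · ε/(1−ε) = 120 kΩ × 0.0780/0.9220 = 10.2 kΩ.
(Any R1, R2 with R2/(R1+R2) = 0.651 and R1‖R2 ≤ 10.2 kΩ will meet the spec.)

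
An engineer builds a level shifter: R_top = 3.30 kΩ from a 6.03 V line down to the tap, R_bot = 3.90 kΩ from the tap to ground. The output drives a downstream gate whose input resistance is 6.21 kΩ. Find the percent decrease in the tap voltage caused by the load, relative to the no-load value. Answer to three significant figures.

Unloaded V = 6.03 × 3.90/7.200 = 3.266 V.
Loaded: R_bot‖R_L = 2.396 kΩ, giving V = 6.03 × 2.396/5.696 = 2.536 V.
Drop = (3.266 − 2.536) / 3.266 = 22.4 %.

22.4 %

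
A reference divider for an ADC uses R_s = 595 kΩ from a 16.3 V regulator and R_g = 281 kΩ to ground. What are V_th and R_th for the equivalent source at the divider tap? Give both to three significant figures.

V_th = 5.23 V, R_th = 191 kΩ

V_th is the open-circuit tap voltage: 16.3 × 281/(595 + 281) = 5.23 V.
With the supply zeroed, R_s and R_g appear in parallel from the tap: R_th = R_s‖R_g = (595 × 281)/876.0 = 191 kΩ.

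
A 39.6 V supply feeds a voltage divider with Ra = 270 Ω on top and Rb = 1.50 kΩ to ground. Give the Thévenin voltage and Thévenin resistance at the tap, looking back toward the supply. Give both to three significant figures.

V_th = 33.6 V, R_th = 229 Ω

V_th is the open-circuit tap voltage: 39.6 × 1500/(270 + 1500) = 33.6 V.
With the supply zeroed, Ra and Rb appear in parallel from the tap: R_th = Ra‖Rb = (270 × 1500)/1770 = 229 Ω.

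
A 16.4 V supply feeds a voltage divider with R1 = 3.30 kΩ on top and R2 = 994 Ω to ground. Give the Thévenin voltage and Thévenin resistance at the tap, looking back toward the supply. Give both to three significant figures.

V_th = 3.80 V, R_th = 764 Ω

V_th is the open-circuit tap voltage: 16.4 × 994/(3300 + 994) = 3.80 V.
With the supply zeroed, R1 and R2 appear in parallel from the tap: R_th = R1‖R2 = (3300 × 994)/4294 = 764 Ω.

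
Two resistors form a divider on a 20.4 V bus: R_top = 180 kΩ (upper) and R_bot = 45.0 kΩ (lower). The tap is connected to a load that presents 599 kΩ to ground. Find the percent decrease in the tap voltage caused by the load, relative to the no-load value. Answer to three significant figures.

The divider's output (Thévenin) resistance is R_top‖R_bot = 36.00 kΩ.
Fractional drop under load = R_th/(R_th + R_L) = 36.00 / (36.00 + 599) = 0.05669.
So the output falls by 5.67 %.

5.67 %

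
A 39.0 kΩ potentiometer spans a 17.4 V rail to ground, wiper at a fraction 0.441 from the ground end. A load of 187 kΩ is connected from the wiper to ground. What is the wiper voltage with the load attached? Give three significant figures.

V ≈ 7.30 V

The wiper splits the pot into (1−α)R = 21.80 kΩ above and αR = 17.20 kΩ below.
Lower section ‖ load = 15.75 kΩ.
V_wiper = 17.4 × 15.75/(21.80 + 15.75) = 7.30 V.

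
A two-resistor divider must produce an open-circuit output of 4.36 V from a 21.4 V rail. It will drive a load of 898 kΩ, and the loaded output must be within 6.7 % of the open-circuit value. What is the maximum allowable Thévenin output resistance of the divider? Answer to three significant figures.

R_th ≤ 64.5 kΩ

Loading drop = R_th/(R_th + R_L) ≤ 0.0670, so R_th ≤ R_L · ε/(1−ε) = 898 kΩ × 0.0670/0.9330 = 64.5 kΩ.
(Any R1, R2 with R2/(R1+R2) = 0.204 and R1‖R2 ≤ 64.5 kΩ will meet the spec.)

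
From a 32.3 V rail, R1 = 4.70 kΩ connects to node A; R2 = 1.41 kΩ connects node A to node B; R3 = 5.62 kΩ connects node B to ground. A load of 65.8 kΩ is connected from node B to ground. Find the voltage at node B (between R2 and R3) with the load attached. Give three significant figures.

V ≈ 14.8 V

At node B, R3 is in parallel with the load: R3‖R_L = 5.178 kΩ.
Below node A the resistance is R2 + (R3‖R_L) = 6.588 kΩ, so V_A = 32.3 × 6.588/11.29 = 18.85 V.
Then V_B = V_A × (R3‖R_L)/(R2 + R3‖R_L) = 18.85 × 5.178/6.588 = 14.8 V.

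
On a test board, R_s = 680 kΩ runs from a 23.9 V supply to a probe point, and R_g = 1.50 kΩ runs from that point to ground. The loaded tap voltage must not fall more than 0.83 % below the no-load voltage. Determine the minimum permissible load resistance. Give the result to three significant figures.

R_L(min) ≈ 179 kΩ

Output resistance R_th = R_s‖R_g = (680 × 1.50)/681.5 = 1.497 kΩ.
The fractional drop is R_th/(R_th + R_L); requiring this ≤ 0.00830 gives R_L ≥ R_th(1/0.00830 − 1) = 1.497 × 119.5 = 179 kΩ.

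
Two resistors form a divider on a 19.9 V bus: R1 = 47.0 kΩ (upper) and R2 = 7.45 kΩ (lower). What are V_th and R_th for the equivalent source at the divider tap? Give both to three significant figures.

V_th = 2.72 V, R_th = 6.43 kΩ

V_th is the open-circuit tap voltage: 19.9 × 7.45/(47.0 + 7.45) = 2.72 V.
With the supply zeroed, R1 and R2 appear in parallel from the tap: R_th = R1‖R2 = (47.0 × 7.45)/54.45 = 6.43 kΩ.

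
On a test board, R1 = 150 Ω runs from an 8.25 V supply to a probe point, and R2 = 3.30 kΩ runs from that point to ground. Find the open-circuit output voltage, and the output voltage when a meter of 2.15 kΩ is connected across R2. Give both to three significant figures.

Unloaded: 7.89 V; loaded: 7.40 V

Open-circuit: V = 8.25 × 3300/(150 + 3300) = 7.89 V.
With the load, R2 becomes R2‖R_L = 1302 Ω, so V = 8.25 × 1302/1452 = 7.40 V.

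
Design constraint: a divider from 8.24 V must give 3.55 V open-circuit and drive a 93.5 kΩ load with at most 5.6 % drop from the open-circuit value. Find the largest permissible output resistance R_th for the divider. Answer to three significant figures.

Loading drop = R_th/(R_th + R_L) ≤ 0.0560, so R_th ≤ R_L · ε/(1−ε) = 93.5 kΩ × 0.0560/0.9440 = 5.55 kΩ.
(Any R1, R2 with R2/(R1+R2) = 0.431 and R1‖R2 ≤ 5.55 kΩ will meet the spec.)

R_th ≤ 5.55 kΩ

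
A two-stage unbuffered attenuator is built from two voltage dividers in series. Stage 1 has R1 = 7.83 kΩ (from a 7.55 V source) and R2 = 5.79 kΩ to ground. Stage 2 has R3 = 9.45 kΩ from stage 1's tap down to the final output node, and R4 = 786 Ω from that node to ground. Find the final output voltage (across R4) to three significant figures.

Stage 2 presents R3+R4 = 10240 Ω as a load on stage 1's tap.
Stage 1's lower leg becomes R2‖(R3+R4) = 3698 Ω, so V_mid = 7.55 × 3698/11530 = 2.422 V.
Stage 2 is itself unloaded: V_out = V_mid × R4/(R3+R4) = 2.422 × 786/10240 = 0.186 V.

V_out ≈ 0.186 V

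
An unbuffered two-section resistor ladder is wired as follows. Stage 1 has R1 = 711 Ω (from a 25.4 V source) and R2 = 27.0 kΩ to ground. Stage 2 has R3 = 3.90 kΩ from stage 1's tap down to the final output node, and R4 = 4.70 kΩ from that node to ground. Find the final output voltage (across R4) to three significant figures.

V_out ≈ 12.5 V

Stage 2 presents R3+R4 = 8600 Ω as a load on stage 1's tap.
Stage 1's lower leg becomes R2‖(R3+R4) = 6522 Ω, so V_mid = 25.4 × 6522/7233 = 22.90 V.
Stage 2 is itself unloaded: V_out = V_mid × R4/(R3+R4) = 22.90 × 4700/8600 = 12.5 V.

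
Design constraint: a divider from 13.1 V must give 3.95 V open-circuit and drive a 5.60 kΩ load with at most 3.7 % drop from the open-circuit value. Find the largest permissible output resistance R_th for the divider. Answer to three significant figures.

R_th ≤ 215 Ω

Loading drop = R_th/(R_th + R_L) ≤ 0.0370, so R_th ≤ R_L · ε/(1−ε) = 5.60 kΩ × 0.0370/0.9630 = 215 Ω.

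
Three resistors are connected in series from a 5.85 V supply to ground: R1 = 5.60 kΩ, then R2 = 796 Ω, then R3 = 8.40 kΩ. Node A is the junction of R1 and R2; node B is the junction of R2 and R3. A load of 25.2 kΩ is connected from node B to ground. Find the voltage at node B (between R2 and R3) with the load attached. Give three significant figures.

At node B, R3 is in parallel with the load: R3‖R_L = 6300 Ω.
Below node A the resistance is R2 + (R3‖R_L) = 7096 Ω, so V_A = 5.85 × 7096/12700 = 3.270 V.
Then V_B = V_A × (R3‖R_L)/(R2 + R3‖R_L) = 3.270 × 6300/7096 = 2.90 V.

V ≈ 2.90 V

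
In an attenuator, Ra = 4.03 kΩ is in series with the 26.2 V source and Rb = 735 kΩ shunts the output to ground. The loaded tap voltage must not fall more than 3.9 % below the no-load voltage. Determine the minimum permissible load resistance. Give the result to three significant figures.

Output resistance R_th = Ra‖Rb = (4.03 × 735)/739.0 = 4.008 kΩ.
The fractional drop is R_th/(R_th + R_L); requiring this ≤ 0.0390 gives R_L ≥ R_th(1/0.0390 − 1) = 4.008 × 24.64 = 98.8 kΩ.

R_L(min) ≈ 98.8 kΩ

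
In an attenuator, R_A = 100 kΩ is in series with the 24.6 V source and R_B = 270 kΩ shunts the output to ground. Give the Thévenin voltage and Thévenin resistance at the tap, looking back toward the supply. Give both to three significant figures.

V_th is the open-circuit tap voltage: 24.6 × 270/(100 + 270) = 18.0 V.
With the supply zeroed, R_A and R_B appear in parallel from the tap: R_th = R_A‖R_B = (100 × 270)/370.0 = 73.0 kΩ.

V_th = 18.0 V, R_th = 73.0 kΩ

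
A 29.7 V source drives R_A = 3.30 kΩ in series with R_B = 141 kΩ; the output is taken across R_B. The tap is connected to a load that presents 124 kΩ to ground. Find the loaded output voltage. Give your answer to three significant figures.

V_out ≈ 28.3 V

The load sits in parallel with R_B: R_B‖R_L = (141 × 124) / (141 + 124) = 65.98 kΩ.
V_out = 29.7 × 65.98 / (3.30 + 65.98) = 29.7 × 65.98/69.28 = 28.3 V.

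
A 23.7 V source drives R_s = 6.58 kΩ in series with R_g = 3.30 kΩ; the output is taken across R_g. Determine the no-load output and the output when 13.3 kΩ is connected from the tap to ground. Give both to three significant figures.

Unloaded: 7.92 V; loaded: 6.79 V

Open-circuit: V = 23.7 × 3.30/(6.58 + 3.30) = 7.92 V.
With the load, R_g becomes R_g‖R_L = 2.644 kΩ, so V = 23.7 × 2.644/9.224 = 6.79 V.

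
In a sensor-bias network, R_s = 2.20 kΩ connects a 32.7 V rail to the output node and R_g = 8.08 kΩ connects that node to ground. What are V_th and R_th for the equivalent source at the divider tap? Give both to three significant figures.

V_th is the open-circuit tap voltage: 32.7 × 8.08/(2.20 + 8.08) = 25.7 V.
With the supply zeroed, R_s and R_g appear in parallel from the tap: R_th = R_s‖R_g = (2.20 × 8.08)/10.28 = 1.73 kΩ.

V_th = 25.7 V, R_th = 1.73 kΩ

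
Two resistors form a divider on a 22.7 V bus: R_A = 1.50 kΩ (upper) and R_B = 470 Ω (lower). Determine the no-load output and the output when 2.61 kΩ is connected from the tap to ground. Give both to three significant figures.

Open-circuit: V = 22.7 × 470/(1500 + 470) = 5.42 V.
With the load, R_B becomes R_B‖R_L = 398.3 Ω, so V = 22.7 × 398.3/1898 = 4.76 V.

Unloaded: 5.42 V; loaded: 4.76 V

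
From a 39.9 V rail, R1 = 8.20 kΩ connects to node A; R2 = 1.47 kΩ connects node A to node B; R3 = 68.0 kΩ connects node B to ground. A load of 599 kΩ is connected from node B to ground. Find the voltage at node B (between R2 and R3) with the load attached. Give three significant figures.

V ≈ 34.4 V

At node B, R3 is in parallel with the load: R3‖R_L = 61.07 kΩ.
Below node A the resistance is R2 + (R3‖R_L) = 62.54 kΩ, so V_A = 39.9 × 62.54/70.74 = 35.27 V.
Then V_B = V_A × (R3‖R_L)/(R2 + R3‖R_L) = 35.27 × 61.07/62.54 = 34.4 V.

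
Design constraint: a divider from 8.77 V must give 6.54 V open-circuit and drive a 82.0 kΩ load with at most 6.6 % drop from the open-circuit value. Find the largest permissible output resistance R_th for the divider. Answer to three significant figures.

R_th ≤ 5.79 kΩ

Loading drop = R_th/(R_th + R_L) ≤ 0.0660, so R_th ≤ R_L · ε/(1−ε) = 82.0 kΩ × 0.0660/0.9340 = 5.79 kΩ.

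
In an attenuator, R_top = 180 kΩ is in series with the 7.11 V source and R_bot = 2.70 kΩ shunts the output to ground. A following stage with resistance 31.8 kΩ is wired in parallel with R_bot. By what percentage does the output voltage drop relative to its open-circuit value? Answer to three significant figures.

7.72 %

The divider's output (Thévenin) resistance is R_top‖R_bot = 2.660 kΩ.
Fractional drop under load = R_th/(R_th + R_L) = 2.660 / (2.660 + 31.8) = 0.07719.
So the output falls by 7.72 %.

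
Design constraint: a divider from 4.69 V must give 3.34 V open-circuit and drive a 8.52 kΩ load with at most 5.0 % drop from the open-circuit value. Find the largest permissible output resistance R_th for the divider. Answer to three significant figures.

R_th ≤ 448 Ω

Loading drop = R_th/(R_th + R_L) ≤ 0.0500, so R_th ≤ R_L · ε/(1−ε) = 8.52 kΩ × 0.0500/0.9500 = 448 Ω.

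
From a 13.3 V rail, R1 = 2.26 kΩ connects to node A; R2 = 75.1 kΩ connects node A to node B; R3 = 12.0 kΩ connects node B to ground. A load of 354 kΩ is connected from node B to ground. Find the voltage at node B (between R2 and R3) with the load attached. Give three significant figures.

V ≈ 1.74 V

At node B, R3 is in parallel with the load: R3‖R_L = 11.61 kΩ.
Below node A the resistance is R2 + (R3‖R_L) = 86.71 kΩ, so V_A = 13.3 × 86.71/88.97 = 12.96 V.
Then V_B = V_A × (R3‖R_L)/(R2 + R3‖R_L) = 12.96 × 11.61/86.71 = 1.74 V.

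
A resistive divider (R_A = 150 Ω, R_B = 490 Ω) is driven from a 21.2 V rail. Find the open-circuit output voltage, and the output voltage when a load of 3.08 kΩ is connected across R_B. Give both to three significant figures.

Unloaded: 16.2 V; loaded: 15.6 V

Open-circuit: V = 21.2 × 490/(150 + 490) = 16.2 V.
With the load, R_B becomes R_B‖R_L = 422.7 Ω, so V = 21.2 × 422.7/572.7 = 15.6 V.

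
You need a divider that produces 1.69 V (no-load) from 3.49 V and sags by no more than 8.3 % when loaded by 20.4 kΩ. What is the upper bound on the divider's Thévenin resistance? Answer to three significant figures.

Loading drop = R_th/(R_th + R_L) ≤ 0.0830, so R_th ≤ R_L · ε/(1−ε) = 20.4 kΩ × 0.0830/0.9170 = 1.85 kΩ.
(Any R1, R2 with R2/(R1+R2) = 0.484 and R1‖R2 ≤ 1.85 kΩ will meet the spec.)

R_th ≤ 1.85 kΩ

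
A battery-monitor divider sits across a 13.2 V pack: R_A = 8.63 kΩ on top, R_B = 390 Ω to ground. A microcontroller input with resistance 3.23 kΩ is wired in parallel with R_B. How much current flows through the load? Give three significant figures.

R_B‖R_L = 348.0 Ω; V_out = 13.2 × 348.0/8978 = 0.5116 V.
I_L = V_out / R_L = 0.5116 / 3.23 kΩ = 0.158 mA.

I_L ≈ 0.158 mA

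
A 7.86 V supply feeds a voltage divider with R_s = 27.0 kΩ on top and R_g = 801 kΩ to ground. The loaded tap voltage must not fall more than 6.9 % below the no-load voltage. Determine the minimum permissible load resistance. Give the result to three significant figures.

Output resistance R_th = R_s‖R_g = (27.0 × 801)/828.0 = 26.12 kΩ.
The fractional drop is R_th/(R_th + R_L); requiring this ≤ 0.0690 gives R_L ≥ R_th(1/0.0690 − 1) = 26.12 × 13.49 = 352 kΩ.

R_L(min) ≈ 352 kΩ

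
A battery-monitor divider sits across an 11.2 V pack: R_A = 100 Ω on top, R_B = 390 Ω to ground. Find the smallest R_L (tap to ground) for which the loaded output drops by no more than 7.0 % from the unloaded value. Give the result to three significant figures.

R_L(min) ≈ 1.06 kΩ

Output resistance R_th = R_A‖R_B = (100 × 390)/490.0 = 79.59 Ω.
The fractional drop is R_th/(R_th + R_L); requiring this ≤ 0.0700 gives R_L ≥ R_th(1/0.0700 − 1) = 79.59 × 13.29 = 1.06 kΩ.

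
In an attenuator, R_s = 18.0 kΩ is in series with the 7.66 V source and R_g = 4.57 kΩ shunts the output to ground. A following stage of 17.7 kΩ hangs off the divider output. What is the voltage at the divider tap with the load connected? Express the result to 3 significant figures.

The load sits in parallel with R_g: R_g‖R_L = (4.57 × 17.7) / (4.57 + 17.7) = 3.632 kΩ.
V_out = 7.66 × 3.632 / (18.0 + 3.632) = 7.66 × 3.632/21.63 = 1.29 V.

V_out ≈ 1.29 V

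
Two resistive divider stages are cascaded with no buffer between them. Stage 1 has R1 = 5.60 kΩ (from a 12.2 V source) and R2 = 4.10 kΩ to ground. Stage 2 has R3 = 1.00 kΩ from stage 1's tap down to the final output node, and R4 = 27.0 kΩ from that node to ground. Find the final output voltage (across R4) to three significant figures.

V_out ≈ 4.58 V

Stage 2 presents R3+R4 = 28.00 kΩ as a load on stage 1's tap.
Stage 1's lower leg becomes R2‖(R3+R4) = 3.576 kΩ, so V_mid = 12.2 × 3.576/9.176 = 4.755 V.
Stage 2 is itself unloaded: V_out = V_mid × R4/(R3+R4) = 4.755 × 27.0/28.00 = 4.58 V.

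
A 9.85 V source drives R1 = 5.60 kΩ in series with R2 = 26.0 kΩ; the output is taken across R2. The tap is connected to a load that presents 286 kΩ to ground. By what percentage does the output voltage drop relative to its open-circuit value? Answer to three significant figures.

The divider's output (Thévenin) resistance is R1‖R2 = 4.608 kΩ.
Fractional drop under load = R_th/(R_th + R_L) = 4.608 / (4.608 + 286) = 0.01586.
So the output falls by 1.59 %.

1.59 %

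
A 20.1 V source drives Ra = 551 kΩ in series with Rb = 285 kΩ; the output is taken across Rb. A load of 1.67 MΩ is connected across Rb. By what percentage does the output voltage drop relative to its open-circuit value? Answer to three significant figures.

10.1 %

Unloaded V = 20.1 × 285/836.0 = 6.8523 V.
Loaded: Rb‖R_L = 243.5 kΩ, giving V = 20.1 × 243.5/794.5 = 6.1595 V.
Drop = (6.8523 − 6.1595) / 6.8523 = 10.1 %.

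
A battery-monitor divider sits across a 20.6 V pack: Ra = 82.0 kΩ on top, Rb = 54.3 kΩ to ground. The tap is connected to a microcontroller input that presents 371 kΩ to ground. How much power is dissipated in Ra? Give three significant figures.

P ≈ 2.08 mW

Total resistance from the source is Ra + (Rb‖R_L) = 129.4 kΩ, so I = 20.6/129.4 kΩ = 0.1592 mA.
P = I²·Ra = (0.1592 mA)² × 82.0 kΩ = 2.08 mW.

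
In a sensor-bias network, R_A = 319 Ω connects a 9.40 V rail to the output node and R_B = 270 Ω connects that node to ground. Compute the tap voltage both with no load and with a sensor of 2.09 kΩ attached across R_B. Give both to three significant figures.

Open-circuit: V = 9.40 × 270/(319 + 270) = 4.31 V.
With the load, R_B becomes R_B‖R_L = 239.1 Ω, so V = 9.40 × 239.1/558.1 = 4.03 V.

Unloaded: 4.31 V; loaded: 4.03 V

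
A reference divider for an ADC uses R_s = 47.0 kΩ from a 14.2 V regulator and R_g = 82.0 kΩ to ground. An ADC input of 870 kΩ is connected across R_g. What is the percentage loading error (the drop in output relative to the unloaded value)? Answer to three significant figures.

The divider's output (Thévenin) resistance is R_s‖R_g = 29.88 kΩ.
Fractional drop under load = R_th/(R_th + R_L) = 29.88 / (29.88 + 870) = 0.03320.
So the output falls by 3.32 %.

3.32 %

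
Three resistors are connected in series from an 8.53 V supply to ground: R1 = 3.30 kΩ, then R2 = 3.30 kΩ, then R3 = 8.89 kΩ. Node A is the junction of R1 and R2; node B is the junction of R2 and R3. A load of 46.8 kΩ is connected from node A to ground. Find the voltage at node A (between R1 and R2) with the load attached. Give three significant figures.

Below node A the series string R2+R3 = 12.19 kΩ sits in parallel with the 46.8 kΩ load: 9.671 kΩ.
V_A = 8.53 × 9.671/(3.30 + 9.671) = 6.36 V.

V ≈ 6.36 V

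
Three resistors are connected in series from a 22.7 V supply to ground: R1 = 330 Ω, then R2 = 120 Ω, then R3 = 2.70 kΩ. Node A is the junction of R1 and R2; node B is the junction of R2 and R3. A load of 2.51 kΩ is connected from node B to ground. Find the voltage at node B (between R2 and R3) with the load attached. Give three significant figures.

V ≈ 16.9 V

At node B, R3 is in parallel with the load: R3‖R_L = 1301 Ω.
Below node A the resistance is R2 + (R3‖R_L) = 1421 Ω, so V_A = 22.7 × 1421/1751 = 18.42 V.
Then V_B = V_A × (R3‖R_L)/(R2 + R3‖R_L) = 18.42 × 1301/1421 = 16.9 V.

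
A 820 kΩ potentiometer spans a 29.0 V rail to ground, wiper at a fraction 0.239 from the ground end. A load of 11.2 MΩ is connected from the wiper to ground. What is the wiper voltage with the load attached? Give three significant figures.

V ≈ 6.84 V

The wiper splits the pot into (1−α)R = 624.0 kΩ above and αR = 196.0 kΩ below.
Lower section ‖ load = 192.6 kΩ.
V_wiper = 29.0 × 192.6/(624.0 + 192.6) = 6.84 V.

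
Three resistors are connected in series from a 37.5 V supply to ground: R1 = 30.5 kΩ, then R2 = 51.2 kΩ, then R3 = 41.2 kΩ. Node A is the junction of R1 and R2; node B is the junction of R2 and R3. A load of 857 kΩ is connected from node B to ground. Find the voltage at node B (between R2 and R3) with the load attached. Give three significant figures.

V ≈ 12.2 V

At node B, R3 is in parallel with the load: R3‖R_L = 39.31 kΩ.
Below node A the resistance is R2 + (R3‖R_L) = 90.51 kΩ, so V_A = 37.5 × 90.51/121.0 = 28.05 V.
Then V_B = V_A × (R3‖R_L)/(R2 + R3‖R_L) = 28.05 × 39.31/90.51 = 12.2 V.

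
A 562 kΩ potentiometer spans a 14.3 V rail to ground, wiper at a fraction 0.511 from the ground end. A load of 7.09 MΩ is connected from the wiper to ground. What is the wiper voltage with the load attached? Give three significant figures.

V ≈ 7.17 V

The wiper splits the pot into (1−α)R = 274.8 kΩ above and αR = 287.2 kΩ below.
Lower section ‖ load = 276.0 kΩ.
V_wiper = 14.3 × 276.0/(274.8 + 276.0) = 7.17 V.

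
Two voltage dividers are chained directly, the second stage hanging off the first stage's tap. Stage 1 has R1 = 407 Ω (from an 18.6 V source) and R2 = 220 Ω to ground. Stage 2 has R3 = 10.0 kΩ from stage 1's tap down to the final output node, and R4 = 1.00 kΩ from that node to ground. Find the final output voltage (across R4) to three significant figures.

Stage 2 presents R3+R4 = 11000 Ω as a load on stage 1's tap.
Stage 1's lower leg becomes R2‖(R3+R4) = 215.7 Ω, so V_mid = 18.6 × 215.7/622.7 = 6.443 V.
Stage 2 is itself unloaded: V_out = V_mid × R4/(R3+R4) = 6.443 × 1000/11000 = 0.586 V.

V_out ≈ 0.586 V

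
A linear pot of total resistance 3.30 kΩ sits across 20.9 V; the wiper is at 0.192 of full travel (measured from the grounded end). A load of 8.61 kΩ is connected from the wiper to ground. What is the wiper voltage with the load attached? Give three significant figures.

V ≈ 3.79 V

The wiper splits the pot into (1−α)R = 2666 Ω above and αR = 633.6 Ω below.
Lower section ‖ load = 590.2 Ω.
V_wiper = 20.9 × 590.2/(2666 + 590.2) = 3.79 V.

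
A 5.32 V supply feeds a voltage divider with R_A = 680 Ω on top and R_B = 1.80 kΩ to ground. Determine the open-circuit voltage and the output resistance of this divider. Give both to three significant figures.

V_th is the open-circuit tap voltage: 5.32 × 1800/(680 + 1800) = 3.86 V.
With the supply zeroed, R_A and R_B appear in parallel from the tap: R_th = R_A‖R_B = (680 × 1800)/2480 = 494 Ω.

V_th = 3.86 V, R_th = 494 Ω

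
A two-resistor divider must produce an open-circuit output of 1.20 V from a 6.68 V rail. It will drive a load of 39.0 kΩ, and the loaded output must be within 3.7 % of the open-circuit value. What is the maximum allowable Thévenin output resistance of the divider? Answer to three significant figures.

R_th ≤ 1.50 kΩ

Loading drop = R_th/(R_th + R_L) ≤ 0.0370, so R_th ≤ R_L · ε/(1−ε) = 39.0 kΩ × 0.0370/0.9630 = 1.50 kΩ.
(Any R1, R2 with R2/(R1+R2) = 0.180 and R1‖R2 ≤ 1.50 kΩ will meet the spec.)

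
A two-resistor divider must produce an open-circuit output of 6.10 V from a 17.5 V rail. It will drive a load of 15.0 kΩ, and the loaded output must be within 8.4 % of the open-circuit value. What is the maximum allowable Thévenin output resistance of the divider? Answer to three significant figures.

R_th ≤ 1.38 kΩ

Loading drop = R_th/(R_th + R_L) ≤ 0.0840, so R_th ≤ R_L · ε/(1−ε) = 15.0 kΩ × 0.0840/0.9160 = 1.38 kΩ.
(Any R1, R2 with R2/(R1+R2) = 0.349 and R1‖R2 ≤ 1.38 kΩ will meet the spec.)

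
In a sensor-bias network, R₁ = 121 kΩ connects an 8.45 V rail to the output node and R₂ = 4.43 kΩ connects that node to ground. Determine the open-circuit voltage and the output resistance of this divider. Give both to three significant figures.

V_th is the open-circuit tap voltage: 8.45 × 4.43/(121 + 4.43) = 0.298 V.
With the supply zeroed, R₁ and R₂ appear in parallel from the tap: R_th = R₁‖R₂ = (121 × 4.43)/125.4 = 4.27 kΩ.

V_th = 0.298 V, R_th = 4.27 kΩ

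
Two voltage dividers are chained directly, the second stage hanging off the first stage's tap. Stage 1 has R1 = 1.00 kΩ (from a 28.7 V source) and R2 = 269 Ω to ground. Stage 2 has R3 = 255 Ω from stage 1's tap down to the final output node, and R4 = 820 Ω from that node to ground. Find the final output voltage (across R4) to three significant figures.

Stage 2 presents R3+R4 = 1075 Ω as a load on stage 1's tap.
Stage 1's lower leg becomes R2‖(R3+R4) = 215.2 Ω, so V_mid = 28.7 × 215.2/1215 = 5.082 V.
Stage 2 is itself unloaded: V_out = V_mid × R4/(R3+R4) = 5.082 × 820/1075 = 3.88 V.

V_out ≈ 3.88 V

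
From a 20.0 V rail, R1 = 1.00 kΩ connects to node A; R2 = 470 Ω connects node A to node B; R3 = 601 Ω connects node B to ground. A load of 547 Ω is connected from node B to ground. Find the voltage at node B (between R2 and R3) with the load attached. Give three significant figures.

At node B, R3 is in parallel with the load: R3‖R_L = 286.4 Ω.
Below node A the resistance is R2 + (R3‖R_L) = 756.4 Ω, so V_A = 20.0 × 756.4/1756 = 8.613 V.
Then V_B = V_A × (R3‖R_L)/(R2 + R3‖R_L) = 8.613 × 286.4/756.4 = 3.26 V.

V ≈ 3.26 V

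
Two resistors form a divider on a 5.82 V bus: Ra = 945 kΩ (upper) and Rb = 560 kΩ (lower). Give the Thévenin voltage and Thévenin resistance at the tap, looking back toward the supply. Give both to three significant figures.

V_th is the open-circuit tap voltage: 5.82 × 560/(945 + 560) = 2.17 V.
With the supply zeroed, Ra and Rb appear in parallel from the tap: R_th = Ra‖Rb = (945 × 560)/1505 = 352 kΩ.

V_th = 2.17 V, R_th = 352 kΩ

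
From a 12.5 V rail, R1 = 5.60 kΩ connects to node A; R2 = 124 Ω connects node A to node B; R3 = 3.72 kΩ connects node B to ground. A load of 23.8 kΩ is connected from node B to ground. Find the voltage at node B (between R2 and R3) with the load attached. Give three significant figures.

At node B, R3 is in parallel with the load: R3‖R_L = 3217 Ω.
Below node A the resistance is R2 + (R3‖R_L) = 3341 Ω, so V_A = 12.5 × 3341/8941 = 4.671 V.
Then V_B = V_A × (R3‖R_L)/(R2 + R3‖R_L) = 4.671 × 3217/3341 = 4.50 V.

V ≈ 4.50 V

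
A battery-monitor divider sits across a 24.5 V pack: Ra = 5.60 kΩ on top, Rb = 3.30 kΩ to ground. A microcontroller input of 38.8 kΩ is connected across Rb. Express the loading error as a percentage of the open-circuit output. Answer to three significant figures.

5.08 %

The divider's output (Thévenin) resistance is Ra‖Rb = 2.076 kΩ.
Fractional drop under load = R_th/(R_th + R_L) = 2.076 / (2.076 + 38.8) = 0.05080.
So the output falls by 5.08 %.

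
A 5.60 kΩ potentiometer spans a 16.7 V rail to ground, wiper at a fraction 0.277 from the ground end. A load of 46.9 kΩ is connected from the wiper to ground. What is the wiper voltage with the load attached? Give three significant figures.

V ≈ 4.52 V

The wiper splits the pot into (1−α)R = 4.049 kΩ above and αR = 1.551 kΩ below.
Lower section ‖ load = 1.502 kΩ.
V_wiper = 16.7 × 1.502/(4.049 + 1.502) = 4.52 V.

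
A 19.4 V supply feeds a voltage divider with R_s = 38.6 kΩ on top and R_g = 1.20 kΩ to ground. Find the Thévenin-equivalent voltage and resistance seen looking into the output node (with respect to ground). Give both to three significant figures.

V_th = 0.585 V, R_th = 1.16 kΩ

V_th is the open-circuit tap voltage: 19.4 × 1.20/(38.6 + 1.20) = 0.585 V.
With the supply zeroed, R_s and R_g appear in parallel from the tap: R_th = R_s‖R_g = (38.6 × 1.20)/39.80 = 1.16 kΩ.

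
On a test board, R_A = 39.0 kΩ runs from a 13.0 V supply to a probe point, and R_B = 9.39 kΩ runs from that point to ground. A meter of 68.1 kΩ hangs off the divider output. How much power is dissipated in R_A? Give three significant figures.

P ≈ 2.95 mW

Total resistance from the source is R_A + (R_B‖R_L) = 47.25 kΩ, so I = 13.0/47.25 kΩ = 0.2751 mA.
P = I²·R_A = (0.2751 mA)² × 39.0 kΩ = 2.95 mW.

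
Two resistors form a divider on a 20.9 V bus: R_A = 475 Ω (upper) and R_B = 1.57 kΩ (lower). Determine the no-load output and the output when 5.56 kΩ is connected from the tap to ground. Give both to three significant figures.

Open-circuit: V = 20.9 × 1570/(475 + 1570) = 16.0 V.
With the load, R_B becomes R_B‖R_L = 1224 Ω, so V = 20.9 × 1224/1699 = 15.1 V.

Unloaded: 16.0 V; loaded: 15.1 V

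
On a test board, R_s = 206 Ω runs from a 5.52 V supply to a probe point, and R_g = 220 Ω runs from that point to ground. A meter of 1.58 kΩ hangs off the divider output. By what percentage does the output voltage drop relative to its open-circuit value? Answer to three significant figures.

The divider's output (Thévenin) resistance is R_s‖R_g = 106.4 Ω.
Fractional drop under load = R_th/(R_th + R_L) = 106.4 / (106.4 + 1580) = 0.06308.
So the output falls by 6.31 %.

6.31 %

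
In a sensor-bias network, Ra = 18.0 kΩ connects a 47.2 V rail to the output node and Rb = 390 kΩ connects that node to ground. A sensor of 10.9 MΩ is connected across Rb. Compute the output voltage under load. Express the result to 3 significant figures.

V_out ≈ 45.0 V

The load sits in parallel with Rb: Rb‖R_L = (390 × 10900) / (390 + 10900) = 376.5 kΩ.
V_out = 47.2 × 376.5 / (18.0 + 376.5) = 47.2 × 376.5/394.5 = 45.0 V.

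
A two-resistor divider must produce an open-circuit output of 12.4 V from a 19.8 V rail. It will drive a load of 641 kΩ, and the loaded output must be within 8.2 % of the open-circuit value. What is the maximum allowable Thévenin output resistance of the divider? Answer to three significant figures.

R_th ≤ 57.3 kΩ

Loading drop = R_th/(R_th + R_L) ≤ 0.0820, so R_th ≤ R_L · ε/(1−ε) = 641 kΩ × 0.0820/0.9180 = 57.3 kΩ.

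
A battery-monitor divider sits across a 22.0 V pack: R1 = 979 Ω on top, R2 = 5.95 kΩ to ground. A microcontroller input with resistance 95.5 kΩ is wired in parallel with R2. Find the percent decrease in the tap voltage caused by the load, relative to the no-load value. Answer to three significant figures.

0.873 %

The divider's output (Thévenin) resistance is R1‖R2 = 840.7 Ω.
Fractional drop under load = R_th/(R_th + R_L) = 840.7 / (840.7 + 95500) = 0.008726.
So the output falls by 0.873 %.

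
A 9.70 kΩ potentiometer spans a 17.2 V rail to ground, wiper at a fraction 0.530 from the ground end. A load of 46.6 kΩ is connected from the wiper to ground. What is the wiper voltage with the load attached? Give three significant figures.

V ≈ 8.67 V

The wiper splits the pot into (1−α)R = 4.559 kΩ above and αR = 5.141 kΩ below.
Lower section ‖ load = 4.630 kΩ.
V_wiper = 17.2 × 4.630/(4.559 + 4.630) = 8.67 V.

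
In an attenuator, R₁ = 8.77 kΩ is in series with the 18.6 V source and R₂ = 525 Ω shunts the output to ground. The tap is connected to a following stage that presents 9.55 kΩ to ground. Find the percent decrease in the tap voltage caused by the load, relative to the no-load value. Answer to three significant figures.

4.93 %

The divider's output (Thévenin) resistance is R₁‖R₂ = 495.3 Ω.
Fractional drop under load = R_th/(R_th + R_L) = 495.3 / (495.3 + 9550) = 0.04931.
So the output falls by 4.93 %.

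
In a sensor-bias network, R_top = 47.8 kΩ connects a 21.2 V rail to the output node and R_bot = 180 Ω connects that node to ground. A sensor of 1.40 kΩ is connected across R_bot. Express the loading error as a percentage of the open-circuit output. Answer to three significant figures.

The divider's output (Thévenin) resistance is R_top‖R_bot = 179.3 Ω.
Fractional drop under load = R_th/(R_th + R_L) = 179.3 / (179.3 + 1400) = 0.1135.
So the output falls by 11.4 %.

11.4 %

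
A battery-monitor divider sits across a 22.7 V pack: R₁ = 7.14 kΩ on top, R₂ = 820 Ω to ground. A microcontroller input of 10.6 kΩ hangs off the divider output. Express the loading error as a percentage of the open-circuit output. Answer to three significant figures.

The divider's output (Thévenin) resistance is R₁‖R₂ = 735.5 Ω.
Fractional drop under load = R_th/(R_th + R_L) = 735.5 / (735.5 + 10600) = 0.06489.
So the output falls by 6.49 %.

6.49 %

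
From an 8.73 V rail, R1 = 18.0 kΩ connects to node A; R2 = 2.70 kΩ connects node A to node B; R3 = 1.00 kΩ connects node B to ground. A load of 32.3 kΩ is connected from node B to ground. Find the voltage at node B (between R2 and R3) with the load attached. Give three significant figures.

At node B, R3 is in parallel with the load: R3‖R_L = 0.9700 kΩ.
Below node A the resistance is R2 + (R3‖R_L) = 3.670 kΩ, so V_A = 8.73 × 3.670/21.67 = 1.478 V.
Then V_B = V_A × (R3‖R_L)/(R2 + R3‖R_L) = 1.478 × 0.9700/3.670 = 0.391 V.

V ≈ 0.391 V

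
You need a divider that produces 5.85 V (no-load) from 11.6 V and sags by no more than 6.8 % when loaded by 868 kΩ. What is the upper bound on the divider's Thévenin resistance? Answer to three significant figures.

R_th ≤ 63.3 kΩ

Loading drop = R_th/(R_th + R_L) ≤ 0.0680, so R_th ≤ R_L · ε/(1−ε) = 868 kΩ × 0.0680/0.9320 = 63.3 kΩ.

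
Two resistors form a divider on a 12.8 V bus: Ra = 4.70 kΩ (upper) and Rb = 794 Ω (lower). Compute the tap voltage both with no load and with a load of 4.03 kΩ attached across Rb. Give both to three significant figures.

Unloaded: 1.85 V; loaded: 1.58 V

Open-circuit: V = 12.8 × 794/(4700 + 794) = 1.85 V.
With the load, Rb becomes Rb‖R_L = 663.3 Ω, so V = 12.8 × 663.3/5363 = 1.58 V.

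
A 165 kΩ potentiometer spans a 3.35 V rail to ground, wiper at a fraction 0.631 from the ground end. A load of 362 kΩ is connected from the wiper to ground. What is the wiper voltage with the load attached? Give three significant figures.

The wiper splits the pot into (1−α)R = 60.88 kΩ above and αR = 104.1 kΩ below.
Lower section ‖ load = 80.86 kΩ.
V_wiper = 3.35 × 80.86/(60.88 + 80.86) = 1.91 V.

V ≈ 1.91 V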